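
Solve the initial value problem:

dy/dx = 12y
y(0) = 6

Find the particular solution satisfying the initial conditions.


General solution of y' = 12y is y = Ce^(12x).
Apply y(0) = 6: C = 6.
Particular solution: y = 6e^(12x).


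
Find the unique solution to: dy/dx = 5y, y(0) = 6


General solution of y' = 5y is y = Ce^(5x).
Apply y(0) = 6: C = 6.
Particular solution: y = 6e^(5x).


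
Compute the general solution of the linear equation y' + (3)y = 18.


P(x) = 3, Q(x) = 18; integrating factor μ = e^(3x).
(μ y)' = 18e^(3x) ⇒ μ y = 6e^(3x) + C.
Divide by μ: y = 6 + Ce^(-3x).


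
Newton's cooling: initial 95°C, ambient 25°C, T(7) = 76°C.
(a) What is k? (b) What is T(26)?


Newton's law: T(t) = T_a + (T₀ - T_a)e^(-kt).
(a) Use T(7) = 76: (76 - 25)/(95 - 25) = e^(-k·7), so k = -ln(0.729)/7 ≈ 0.0452.
(b) Apply k to t = 26: T(26) = 25 + (70)e^(-1.176) ≈ 46.6°C.


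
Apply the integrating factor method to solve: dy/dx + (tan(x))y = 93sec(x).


P(x) = tan(x) ⇒ μ = e^(∫tan(x)dx) = sec(x).
(sec(x) y)' = 93sec²(x) ⇒ sec(x) y = 93tan(x) + C.
Multiply by cos(x): y = 93sin(x) + C·cos(x).


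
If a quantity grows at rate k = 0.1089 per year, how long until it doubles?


Exponential growth: P(t) = P₀ e^(0.1089t). Set P(t)/P₀ = 2: e^(0.1089t) = 2.
Solve: t = ln(2)/0.1089 ≈ 6.36 years.


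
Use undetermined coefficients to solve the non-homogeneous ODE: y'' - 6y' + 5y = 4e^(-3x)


Characteristic roots of r² - 6r + 5 = 0 are 1, 5.
y_h = C₁e^(x) + C₂e^(5x).
Forcing exponent -3 is not a characteristic root; try y_p = Ae^(-3x).
Substitute: A·(9 + (-6)·-3 + (5)) = A·32 = 4, so A = 1/8.
General solution: y = C₁e^(x) + C₂e^(5x) + (1/8)e^(-3x).


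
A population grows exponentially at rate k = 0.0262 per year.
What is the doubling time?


Exponential growth: P(t) = P₀ e^(0.0262t). Set P(t)/P₀ = 2: e^(0.0262t) = 2.
Solve: t = ln(2)/0.0262 ≈ 26.46 years.


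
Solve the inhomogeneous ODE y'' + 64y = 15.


Homogeneous part: r² + 64 = 0 ⇒ r = ±8i, so y_h = C₁cos(8x) + C₂sin(8x).
Try constant y_p = A; plug in: 64A = 15 ⇒ A = 15/64.
General solution: y = C₁cos(8x) + C₂sin(8x) + 15/64.


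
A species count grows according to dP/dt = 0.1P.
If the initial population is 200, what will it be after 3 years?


The ODE dP/dt = 0.1P has solution P(t) = P(0)e^(0.1t).
Substitute P(0) = 200 and t = 3: P(3) = 200 e^(0.30) ≈ 270.


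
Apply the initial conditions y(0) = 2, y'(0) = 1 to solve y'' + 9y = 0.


Characteristic roots of r² + 9 = 0 are ±3i, so y = C₁cos(3x) + C₂sin(3x).
Apply y(0) = 2: C₁ = 2. Differentiate and apply y'(0) = 1: 3·C₂ = 1, so C₂ = 1/3.
Particular solution: y = 2cos(3x) + (1/3)sin(3x).


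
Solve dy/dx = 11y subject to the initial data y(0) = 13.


General solution of y' = 11y is y = Ce^(11x).
Apply y(0) = 13: C = 13.
Particular solution: y = 13e^(11x).


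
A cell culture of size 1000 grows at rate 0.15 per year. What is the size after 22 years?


The ODE dP/dt = 0.15P has solution P(t) = P(0)e^(0.15t).
Substitute P(0) = 1000 and t = 22: P(22) = 1000 e^(3.30) ≈ 27113.


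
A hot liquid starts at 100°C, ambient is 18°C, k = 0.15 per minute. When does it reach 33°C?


From T(t) = T_a + (T₀ - T_a)e^(-kt), set T(t) = 33:
(33 - 18) / (100 - 18) = e^(-0.15t), so t = -ln(0.183)/0.15 ≈ 11.3 minutes.


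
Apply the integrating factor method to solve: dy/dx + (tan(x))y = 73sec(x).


P(x) = tan(x) ⇒ μ = e^(∫tan(x)dx) = sec(x).
(sec(x) y)' = 73sec²(x) ⇒ sec(x) y = 73tan(x) + C.
Multiply by cos(x): y = 73sin(x) + C·cos(x).


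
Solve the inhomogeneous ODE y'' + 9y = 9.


Homogeneous part: r² + 9 = 0 ⇒ r = ±3i, so y_h = C₁cos(3x) + C₂sin(3x).
Try constant y_p = A; plug in: 9A = 9 ⇒ A = 1.
General solution: y = C₁cos(3x) + C₂sin(3x) + 1.


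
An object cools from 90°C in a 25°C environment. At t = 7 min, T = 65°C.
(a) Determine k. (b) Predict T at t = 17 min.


Newton's law: T(t) = T_a + (T₀ - T_a)e^(-kt).
(a) Use T(7) = 65: (65 - 25)/(90 - 25) = e^(-k·7), so k = -ln(0.615)/7 ≈ 0.0694.
(b) Apply k to t = 17: T(17) = 25 + (65)e^(-1.179) ≈ 45.0°C.


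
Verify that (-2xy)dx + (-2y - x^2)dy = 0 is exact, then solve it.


Check exactness: ∂M/∂y = -2x and ∂N/∂x = -2x; equal, so the equation is exact.
Integrate M with respect to x (treating y as constant): ∫M dx = -x^2y + h(y).
Differentiate w.r.t. y and set equal to N: the x-dependent terms already match, leaving h'(y) = -2y. Integrate: h(y) = -y^2.
So F(x,y) = -y^2 - x^2y.
General solution: -y^2 - x^2y = C.


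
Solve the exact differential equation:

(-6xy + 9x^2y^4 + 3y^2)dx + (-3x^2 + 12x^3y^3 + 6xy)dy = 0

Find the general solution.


Check exactness: ∂M/∂y = -6x + 36x^2y^3 + 6y and ∂N/∂x = -6x + 36x^2y^3 + 6y; equal, so the equation is exact.
Integrate M with respect to x (treating y as constant): ∫M dx = -3x^2y + 3x^3y^4 + 3xy^2 + h(y).
Differentiate w.r.t. y and set equal to N: all terms match, so h'(y) = 0 and h is a constant absorbed into C.
General solution: -3x^2y + 3x^3y^4 + 3xy^2 = C.


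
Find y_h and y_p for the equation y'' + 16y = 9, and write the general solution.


Homogeneous part: r² + 16 = 0 ⇒ r = ±4i, so y_h = C₁cos(4x) + C₂sin(4x).
Try constant y_p = A; plug in: 16A = 9 ⇒ A = 9/16.
General solution: y = C₁cos(4x) + C₂sin(4x) + 9/16.


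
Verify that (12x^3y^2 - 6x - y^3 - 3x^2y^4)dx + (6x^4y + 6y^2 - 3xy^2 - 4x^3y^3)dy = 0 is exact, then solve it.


Check exactness: ∂M/∂y = 24x^3y - 3y^2 - 12x^2y^3 and ∂N/∂x = 24x^3y - 3y^2 - 12x^2y^3; equal, so the equation is exact.
Integrate M with respect to x (treating y as constant): ∫M dx = 3x^4y^2 - 3x^2 - xy^3 - x^3y^4 + h(y).
Differentiate w.r.t. y and set equal to N: the x-dependent terms already match, leaving h'(y) = 6y^2. Integrate: h(y) = 2y^3.
So F(x,y) = 3x^4y^2 + 2y^3 - 3x^2 - xy^3 - x^3y^4.
General solution: 3x^4y^2 + 2y^3 - 3x^2 - xy^3 - x^3y^4 = C.


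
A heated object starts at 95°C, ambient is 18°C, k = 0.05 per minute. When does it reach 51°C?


From T(t) = T_a + (T₀ - T_a)e^(-kt), set T(t) = 51:
(51 - 18) / (95 - 18) = e^(-0.05t), so t = -ln(0.429)/0.05 ≈ 16.9 minutes.


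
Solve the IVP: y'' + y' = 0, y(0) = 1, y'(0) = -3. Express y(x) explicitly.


Characteristic roots of r² + r = 0 are 0, -1.
General solution y = c₁ + c₂ e^(-x).
Apply y(0) = 1: c₁ + c₂ = 1. Apply y'(0) = -3: 0 c₁ - 1 c₂ = -3.
Solve: c₁ = -2, c₂ = 3.
Particular solution: y = -2 + 3e^(-x).


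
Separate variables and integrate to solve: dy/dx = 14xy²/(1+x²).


Separate: dy/y² = 14x/(1+x²) dx.
Integrate LHS: ∫ dy/y² = -1/y.
Integrate RHS via u = 1+x²: 7ln(1+x²) + C.
Result: -1/y = 7ln(1+x²) + C.


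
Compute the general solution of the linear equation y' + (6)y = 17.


P(x) = 6, Q(x) = 17; integrating factor μ = e^(6x).
(μ y)' = 17e^(6x) ⇒ μ y = (17/6)e^(6x) + C.
Divide by μ: y = 17/6 + Ce^(-6x).


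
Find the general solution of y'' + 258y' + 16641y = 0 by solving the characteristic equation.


Characteristic equation: r² + 258r + 16641 = 0, i.e. (r + 129)² = 0.
Repeated root r = -129; include an x factor for the second linearly independent solution.
General solution: y = (C₁ + C₂x)e^(-129x).


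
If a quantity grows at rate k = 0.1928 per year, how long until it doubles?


Exponential growth: P(t) = P₀ e^(0.1928t). Set P(t)/P₀ = 2: e^(0.1928t) = 2.
Solve: t = ln(2)/0.1928 ≈ 3.60 years.


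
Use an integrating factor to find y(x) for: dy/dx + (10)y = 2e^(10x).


P(x) = 10 ⇒ μ = e^(10x).
(μ y)' = 2e^(20x) ⇒ μ y = (2/20)e^(20x) + C.
Divide by μ: y = (1/10)e^(10x) + Ce^(-10x).


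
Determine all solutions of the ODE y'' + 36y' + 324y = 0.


Characteristic equation: r² + 36r + 324 = 0, i.e. (r + 18)² = 0.
Repeated root r = -18; include an x factor for the second linearly independent solution.
General solution: y = (C₁ + C₂x)e^(-18x).


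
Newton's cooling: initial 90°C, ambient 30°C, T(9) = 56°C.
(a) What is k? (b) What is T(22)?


Newton's law: T(t) = T_a + (T₀ - T_a)e^(-kt).
(a) Use T(9) = 56: (56 - 30)/(90 - 30) = e^(-k·9), so k = -ln(0.433)/9 ≈ 0.0929.
(b) Apply k to t = 22: T(22) = 30 + (60)e^(-2.044) ≈ 37.8°C.


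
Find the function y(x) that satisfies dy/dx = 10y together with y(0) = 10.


General solution of y' = 10y is y = Ce^(10x).
Apply y(0) = 10: C = 10.
Particular solution: y = 10e^(10x).


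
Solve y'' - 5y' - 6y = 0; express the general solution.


Characteristic equation: r² - 5r - 6 = 0.
Factor: (r - 6)(r + 1) = 0 ⇒ r = 6, -1 (distinct real).
General solution: y = C₁e^(6x) + C₂e^(-x).


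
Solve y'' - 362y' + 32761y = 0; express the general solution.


Characteristic equation: r² - 362r + 32761 = 0, i.e. (r - 181)² = 0.
Repeated root r = 181; include an x factor for the second linearly independent solution.
General solution: y = (C₁ + C₂x)e^(181x).


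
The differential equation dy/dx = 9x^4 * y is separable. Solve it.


Separate variables: dy/y = 9x^4 dx.
Integrate: ln|y| = (9/5)x^5 + C₀.
Exponentiate: y = Ce^((9/5)x^5).


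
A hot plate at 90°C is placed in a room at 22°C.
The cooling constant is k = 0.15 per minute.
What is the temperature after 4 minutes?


Newton's law: dT/dt = -k(T - T_a) has solution T(t) = T_a + (T₀ - T_a)e^(-kt).
Plug in T_a = 22, T₀ = 90, k = 0.15, t = 4: T(4) = 22 + (68)e^(-0.60) ≈ 59.3°C.


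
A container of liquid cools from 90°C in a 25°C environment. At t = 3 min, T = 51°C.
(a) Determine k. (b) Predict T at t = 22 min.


Newton's law: T(t) = T_a + (T₀ - T_a)e^(-kt).
(a) Use T(3) = 51: (51 - 25)/(90 - 25) = e^(-k·3), so k = -ln(0.400)/3 ≈ 0.3054.
(b) Apply k to t = 22: T(22) = 25 + (65)e^(-6.719) ≈ 25.1°C.


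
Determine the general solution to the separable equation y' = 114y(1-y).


Separate: dy/[y(1-y)] = 114 dx.
Partial fractions: 1/[y(1-y)] = 1/y + 1/(1-y).
Integrate: ln|y/(1-y)| = 114x + C₀.
Solve for y: y = 1/(1 + Ce^(-114x)).


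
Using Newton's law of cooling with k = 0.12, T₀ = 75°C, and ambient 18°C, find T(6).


Newton's law: dT/dt = -k(T - T_a) has solution T(t) = T_a + (T₀ - T_a)e^(-kt).
Plug in T_a = 18, T₀ = 75, k = 0.12, t = 6: T(6) = 18 + (57)e^(-0.72) ≈ 45.7°C.


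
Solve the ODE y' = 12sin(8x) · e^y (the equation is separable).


Separate: e^(-y) dy = 12sin(8x) dx.
Integrate: -e^(-y) = -(3/2)cos(8x) + C₀.
Rearrange: e^(-y) = (3/2)cos(8x) + C.


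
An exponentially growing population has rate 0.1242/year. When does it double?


Exponential growth: P(t) = P₀ e^(0.1242t). Set P(t)/P₀ = 2: e^(0.1242t) = 2.
Solve: t = ln(2)/0.1242 ≈ 5.58 years.


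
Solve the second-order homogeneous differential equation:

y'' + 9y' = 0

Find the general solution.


Characteristic equation: r² + 9r = 0.
Factor: (r - 0)(r + 9) = 0 ⇒ r = 0, -9 (distinct real).
General solution: y = C₁ + C₂e^(-9x).


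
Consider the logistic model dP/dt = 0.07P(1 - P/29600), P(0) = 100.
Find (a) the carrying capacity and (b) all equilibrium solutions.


Logistic ODE dP/dt = 0.07P(1 - P/29600) has equilibria where dP/dt = 0, i.e. P = 0 or P = 29600.
The coefficient (1 - P/K) = 0 when P = K, identifying K = 29600 as the carrying capacity.
(a) K = 29600; (b) equilibria P = 0 and P = 29600.


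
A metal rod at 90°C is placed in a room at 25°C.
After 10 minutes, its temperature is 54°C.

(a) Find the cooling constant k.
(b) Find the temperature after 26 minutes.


Newton's law: T(t) = T_a + (T₀ - T_a)e^(-kt).
(a) Use T(10) = 54: (54 - 25)/(90 - 25) = e^(-k·10), so k = -ln(0.446)/10 ≈ 0.0807.
(b) Apply k to t = 26: T(26) = 25 + (65)e^(-2.098) ≈ 33.0°C.


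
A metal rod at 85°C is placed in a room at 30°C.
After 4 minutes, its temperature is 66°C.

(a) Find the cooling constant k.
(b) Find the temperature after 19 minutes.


Newton's law: T(t) = T_a + (T₀ - T_a)e^(-kt).
(a) Use T(4) = 66: (66 - 30)/(85 - 30) = e^(-k·4), so k = -ln(0.655)/4 ≈ 0.1060.
(b) Apply k to t = 19: T(19) = 30 + (55)e^(-2.013) ≈ 37.3°C.


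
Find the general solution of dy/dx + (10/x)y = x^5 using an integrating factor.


P(x) = 10/x ⇒ μ = x^10.
(x^10 y)' = x^15 ⇒ x^10 y = x^16/(16) + C.
Solve for y: y = (1/16)x^6 + C/x^10.


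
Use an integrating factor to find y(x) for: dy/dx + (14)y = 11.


P(x) = 14, Q(x) = 11; integrating factor μ = e^(14x).
(μ y)' = 11e^(14x) ⇒ μ y = (11/14)e^(14x) + C.
Divide by μ: y = 11/14 + Ce^(-14x).


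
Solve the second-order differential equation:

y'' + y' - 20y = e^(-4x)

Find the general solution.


Characteristic roots of r² + r - 20 = 0 are -5, 4.
y_h = C₁e^(-5x) + C₂e^(4x).
Forcing exponent -4 is not a characteristic root; try y_p = Ae^(-4x).
Substitute: A·(16 + (1)·-4 + (-20)) = A·-8 = 1, so A = -1/8.
General solution: y = C₁e^(-5x) + C₂e^(4x) - (1/8)e^(-4x).


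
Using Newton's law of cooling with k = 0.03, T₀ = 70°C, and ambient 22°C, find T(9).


Newton's law: dT/dt = -k(T - T_a) has solution T(t) = T_a + (T₀ - T_a)e^(-kt).
Plug in T_a = 22, T₀ = 70, k = 0.03, t = 9: T(9) = 22 + (48)e^(-0.27) ≈ 58.6°C.


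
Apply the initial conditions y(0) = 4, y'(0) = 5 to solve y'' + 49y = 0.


Characteristic roots of r² + 49 = 0 are ±7i, so y = C₁cos(7x) + C₂sin(7x).
Apply y(0) = 4: C₁ = 4. Differentiate and apply y'(0) = 5: 7·C₂ = 5, so C₂ = 5/7.
Particular solution: y = 4cos(7x) + (5/7)sin(7x).


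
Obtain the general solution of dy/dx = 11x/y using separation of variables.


Separate variables: y dy = 11x dx.
Integrate both sides: y²/2 = (11/2)x^2 + C₀.
Multiply by 2: y² = 11x^2 + C.


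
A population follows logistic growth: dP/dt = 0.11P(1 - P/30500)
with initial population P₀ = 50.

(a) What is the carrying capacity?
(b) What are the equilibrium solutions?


Logistic ODE dP/dt = 0.11P(1 - P/30500) has equilibria where dP/dt = 0, i.e. P = 0 or P = 30500.
The coefficient (1 - P/K) = 0 when P = K, identifying K = 30500 as the carrying capacity.
(a) K = 30500; (b) equilibria P = 0 and P = 30500.


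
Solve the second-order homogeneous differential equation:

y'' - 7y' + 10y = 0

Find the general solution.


Characteristic equation: r² - 7r + 10 = 0.
Factor: (r - 2)(r - 5) = 0 ⇒ r = 2, 5 (distinct real).
General solution: y = C₁e^(2x) + C₂e^(5x).


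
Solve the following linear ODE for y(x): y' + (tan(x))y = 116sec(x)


P(x) = tan(x) ⇒ μ = e^(∫tan(x)dx) = sec(x).
(sec(x) y)' = 116sec²(x) ⇒ sec(x) y = 116tan(x) + C.
Multiply by cos(x): y = 116sin(x) + C·cos(x).


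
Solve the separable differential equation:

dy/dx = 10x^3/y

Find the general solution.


Separate variables: y dy = 10x^3 dx.
Integrate both sides: y²/2 = (5/2)x^4 + C₀.
Multiply by 2: y² = 5x^4 + C.


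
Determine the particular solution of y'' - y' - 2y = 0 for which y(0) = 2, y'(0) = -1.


Characteristic roots of r² - r - 2 = 0 are 2, -1.
General solution y = c₁ e^(2x) + c₂ e^(-x).
Apply y(0) = 2: c₁ + c₂ = 2. Apply y'(0) = -1: 2 c₁ - 1 c₂ = -1.
Solve: c₁ = 1/3, c₂ = 5/3.
Particular solution: y = (1/3)e^(2x) + (5/3)e^(-x).


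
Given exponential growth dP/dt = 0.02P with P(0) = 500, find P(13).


The ODE dP/dt = 0.02P has solution P(t) = P(0)e^(0.02t).
Substitute P(0) = 500 and t = 13: P(13) = 500 e^(0.26) ≈ 648.


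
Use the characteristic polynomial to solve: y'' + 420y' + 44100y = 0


Characteristic equation: r² + 420r + 44100 = 0, i.e. (r + 210)² = 0.
Repeated root r = -210; include an x factor for the second linearly independent solution.
General solution: y = (C₁ + C₂x)e^(-210x).


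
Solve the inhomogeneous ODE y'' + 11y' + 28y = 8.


Characteristic roots of r² + 11r + 28 = 0 are -4, -7.
y_h = C₁e^(-4x) + C₂e^(-7x).
Constant forcing; try y_p = A. Then 28A = 8 ⇒ A = 2/7.
General solution: y = C₁e^(-4x) + C₂e^(-7x) + 2/7.


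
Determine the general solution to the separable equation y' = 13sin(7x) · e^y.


Separate: e^(-y) dy = 13sin(7x) dx.
Integrate: -e^(-y) = -(13/7)cos(7x) + C₀.
Rearrange: e^(-y) = (13/7)cos(7x) + C.


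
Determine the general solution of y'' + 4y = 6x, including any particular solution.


Homogeneous: r² + 4 = 0 ⇒ r = ±2i, y_h = C₁cos(2x) + C₂sin(2x).
Polynomial forcing; try y_p = Ax + B. Then y_p'' + 4 y_p = 4(Ax + B) = 6x, so B = 0 and A = 3/2.
General solution: y = C₁cos(2x) + C₂sin(2x) + (3/2)x.


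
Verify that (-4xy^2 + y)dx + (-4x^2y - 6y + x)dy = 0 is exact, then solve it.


Check exactness: ∂M/∂y = -8xy + 1 and ∂N/∂x = -8xy + 1; equal, so the equation is exact.
Integrate M with respect to x (treating y as constant): ∫M dx = -2x^2y^2 + xy + h(y).
Differentiate w.r.t. y and set equal to N: the x-dependent terms already match, leaving h'(y) = -6y. Integrate: h(y) = -3y^2.
So F(x,y) = -2x^2y^2 - 3y^2 + xy.
General solution: -2x^2y^2 - 3y^2 + xy = C.


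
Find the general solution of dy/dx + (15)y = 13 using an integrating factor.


P(x) = 15, Q(x) = 13; integrating factor μ = e^(15x).
(μ y)' = 13e^(15x) ⇒ μ y = (13/15)e^(15x) + C.
Divide by μ: y = 13/15 + Ce^(-15x).


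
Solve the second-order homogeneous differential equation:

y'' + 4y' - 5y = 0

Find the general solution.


Characteristic equation: r² + 4r - 5 = 0.
Factor: (r + 5)(r - 1) = 0 ⇒ r = -5, 1 (distinct real).
General solution: y = C₁e^(-5x) + C₂e^(x).


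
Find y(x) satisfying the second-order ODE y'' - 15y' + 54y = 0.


Characteristic equation: r² - 15r + 54 = 0.
Factor: (r - 9)(r - 6) = 0 ⇒ r = 9, 6 (distinct real).
General solution: y = C₁e^(9x) + C₂e^(6x).


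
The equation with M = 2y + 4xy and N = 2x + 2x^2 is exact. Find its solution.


Check exactness: ∂M/∂y = 2 + 4x and ∂N/∂x = 2 + 4x; equal, so the equation is exact.
Integrate M with respect to x (treating y as constant): ∫M dx = 2xy + 2x^2y + h(y).
Differentiate w.r.t. y and set equal to N: all terms match, so h'(y) = 0 and h is a constant absorbed into C.
General solution: 2xy + 2x^2y = C.


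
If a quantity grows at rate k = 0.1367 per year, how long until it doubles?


Exponential growth: P(t) = P₀ e^(0.1367t). Set P(t)/P₀ = 2: e^(0.1367t) = 2.
Solve: t = ln(2)/0.1367 ≈ 5.07 years.


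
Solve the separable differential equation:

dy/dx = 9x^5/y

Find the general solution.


Separate variables: y dy = 9x^5 dx.
Integrate both sides: y²/2 = (3/2)x^6 + C₀.
Multiply by 2: y² = 3x^6 + C.


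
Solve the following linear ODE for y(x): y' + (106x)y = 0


P(x) = 106x ⇒ μ = e^(53x²).
Q(x) = 0 so μ y is constant: y = Ce^(-53x²).


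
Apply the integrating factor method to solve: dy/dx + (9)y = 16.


P(x) = 9, Q(x) = 16; integrating factor μ = e^(9x).
(μ y)' = 16e^(9x) ⇒ μ y = (16/9)e^(9x) + C.
Divide by μ: y = 16/9 + Ce^(-9x).


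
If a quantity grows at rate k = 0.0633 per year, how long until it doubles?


Exponential growth: P(t) = P₀ e^(0.0633t). Set P(t)/P₀ = 2: e^(0.0633t) = 2.
Solve: t = ln(2)/0.0633 ≈ 10.95 years.


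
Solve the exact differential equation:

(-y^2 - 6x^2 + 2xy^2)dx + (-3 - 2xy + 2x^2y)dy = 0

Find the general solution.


Check exactness: ∂M/∂y = -2y + 4xy and ∂N/∂x = -2y + 4xy; equal, so the equation is exact.
Integrate M with respect to x (treating y as constant): ∫M dx = -xy^2 - 2x^3 + x^2y^2 + h(y).
Differentiate w.r.t. y and set equal to N: the x-dependent terms already match, leaving h'(y) = -3. Integrate: h(y) = -3y.
So F(x,y) = -3y - xy^2 - 2x^3 + x^2y^2.
General solution: -3y - xy^2 - 2x^3 + x^2y^2 = C.


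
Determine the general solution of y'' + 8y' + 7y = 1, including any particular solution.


Characteristic roots of r² + 8r + 7 = 0 are -1, -7.
y_h = C₁e^(-x) + C₂e^(-7x).
Constant forcing; try y_p = A. Then 7A = 1 ⇒ A = 1/7.
General solution: y = C₁e^(-x) + C₂e^(-7x) + 1/7.


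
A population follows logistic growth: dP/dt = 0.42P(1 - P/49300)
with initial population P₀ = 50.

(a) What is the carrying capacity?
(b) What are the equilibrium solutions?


Logistic ODE dP/dt = 0.42P(1 - P/49300) has equilibria where dP/dt = 0, i.e. P = 0 or P = 49300.
The coefficient (1 - P/K) = 0 when P = K, identifying K = 49300 as the carrying capacity.
(a) K = 49300; (b) equilibria P = 0 and P = 49300.


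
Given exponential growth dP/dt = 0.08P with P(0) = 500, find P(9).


The ODE dP/dt = 0.08P has solution P(t) = P(0)e^(0.08t).
Substitute P(0) = 500 and t = 9: P(9) = 500 e^(0.72) ≈ 1027.


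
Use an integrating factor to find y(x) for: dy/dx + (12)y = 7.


P(x) = 12, Q(x) = 7; integrating factor μ = e^(12x).
(μ y)' = 7e^(12x) ⇒ μ y = (7/12)e^(12x) + C.
Divide by μ: y = 7/12 + Ce^(-12x).


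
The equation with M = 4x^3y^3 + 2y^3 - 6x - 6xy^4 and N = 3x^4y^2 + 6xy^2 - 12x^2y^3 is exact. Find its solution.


Check exactness: ∂M/∂y = 12x^3y^2 + 6y^2 - 24xy^3 and ∂N/∂x = 12x^3y^2 + 6y^2 - 24xy^3; equal, so the equation is exact.
Integrate M with respect to x (treating y as constant): ∫M dx = x^4y^3 + 2xy^3 - 3x^2 - 3x^2y^4 + h(y).
Differentiate w.r.t. y and set equal to N: all terms match, so h'(y) = 0 and h is a constant absorbed into C.
General solution: x^4y^3 + 2xy^3 - 3x^2 - 3x^2y^4 = C.


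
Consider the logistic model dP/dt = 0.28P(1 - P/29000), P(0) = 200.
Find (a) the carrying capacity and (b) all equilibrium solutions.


Logistic ODE dP/dt = 0.28P(1 - P/29000) has equilibria where dP/dt = 0, i.e. P = 0 or P = 29000.
The coefficient (1 - P/K) = 0 when P = K, identifying K = 29000 as the carrying capacity.
(a) K = 29000; (b) equilibria P = 0 and P = 29000.


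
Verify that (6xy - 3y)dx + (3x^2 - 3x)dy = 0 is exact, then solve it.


Check exactness: ∂M/∂y = 6x - 3 and ∂N/∂x = 6x - 3; equal, so the equation is exact.
Integrate M with respect to x (treating y as constant): ∫M dx = 3x^2y - 3xy + h(y).
Differentiate w.r.t. y and set equal to N: all terms match, so h'(y) = 0 and h is a constant absorbed into C.
General solution: 3x^2y - 3xy = C.


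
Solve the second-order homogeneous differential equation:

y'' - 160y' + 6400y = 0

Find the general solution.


Characteristic equation: r² - 160r + 6400 = 0, i.e. (r - 80)² = 0.
Repeated root r = 80; include an x factor for the second linearly independent solution.
General solution: y = (C₁ + C₂x)e^(80x).


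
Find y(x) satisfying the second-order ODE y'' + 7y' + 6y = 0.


Characteristic equation: r² + 7r + 6 = 0.
Factor: (r + 6)(r + 1) = 0 ⇒ r = -6, -1 (distinct real).
General solution: y = C₁e^(-6x) + C₂e^(-x).


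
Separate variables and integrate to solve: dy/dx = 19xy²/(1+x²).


Separate: dy/y² = 19x/(1+x²) dx.
Integrate LHS: ∫ dy/y² = -1/y.
Integrate RHS via u = 1+x²: (19/2)ln(1+x²) + C.
Result: -1/y = (19/2)ln(1+x²) + C.


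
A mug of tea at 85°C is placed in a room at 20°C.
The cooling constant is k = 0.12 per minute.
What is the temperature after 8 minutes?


Newton's law: dT/dt = -k(T - T_a) has solution T(t) = T_a + (T₀ - T_a)e^(-kt).
Plug in T_a = 20, T₀ = 85, k = 0.12, t = 8: T(8) = 20 + (65)e^(-0.96) ≈ 44.9°C.


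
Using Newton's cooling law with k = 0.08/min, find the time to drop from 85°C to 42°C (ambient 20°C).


From T(t) = T_a + (T₀ - T_a)e^(-kt), set T(t) = 42:
(42 - 20) / (85 - 20) = e^(-0.08t), so t = -ln(0.338)/0.08 ≈ 13.5 minutes.


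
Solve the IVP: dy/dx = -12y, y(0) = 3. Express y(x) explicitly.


General solution of y' = -12y is y = Ce^(-12x).
Apply y(0) = 3: C = 3.
Particular solution: y = 3e^(-12x).


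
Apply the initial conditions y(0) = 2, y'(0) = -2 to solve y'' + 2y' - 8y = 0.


Characteristic roots of r² + 2r - 8 = 0 are -4, 2.
General solution y = c₁ e^(-4x) + c₂ e^(2x).
Apply y(0) = 2: c₁ + c₂ = 2. Apply y'(0) = -2: -4 c₁ + 2 c₂ = -2.
Solve: c₁ = 1, c₂ = 1.
Particular solution: y = e^(-4x) + e^(2x).


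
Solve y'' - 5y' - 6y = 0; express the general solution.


Characteristic equation: r² - 5r - 6 = 0.
Factor: (r + 1)(r - 6) = 0 ⇒ r = -1, 6 (distinct real).
General solution: y = C₁e^(-x) + C₂e^(6x).


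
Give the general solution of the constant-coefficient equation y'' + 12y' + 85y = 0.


Characteristic equation: r² + 12r + 85 = 0.
Discriminant is negative; roots r = -6 ± 7i (complex conjugate pair).
General solution uses e^(α x)(C₁ cos(β x) + C₂ sin(β x)): y = e^(-6x)(C₁cos(7x) + C₂sin(7x)).


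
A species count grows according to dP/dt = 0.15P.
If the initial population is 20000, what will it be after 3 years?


The ODE dP/dt = 0.15P has solution P(t) = P(0)e^(0.15t).
Substitute P(0) = 20000 and t = 3: P(3) = 20000 e^(0.45) ≈ 31366.


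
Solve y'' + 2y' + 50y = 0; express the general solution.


Characteristic equation: r² + 2r + 50 = 0.
Discriminant is negative; roots r = -1 ± 7i (complex conjugate pair).
General solution uses e^(α x)(C₁ cos(β x) + C₂ sin(β x)): y = e^(-x)(C₁cos(7x) + C₂sin(7x)).


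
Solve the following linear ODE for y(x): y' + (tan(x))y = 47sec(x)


P(x) = tan(x) ⇒ μ = e^(∫tan(x)dx) = sec(x).
(sec(x) y)' = 47sec²(x) ⇒ sec(x) y = 47tan(x) + C.
Multiply by cos(x): y = 47sin(x) + C·cos(x).


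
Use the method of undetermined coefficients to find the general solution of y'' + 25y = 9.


Homogeneous part: r² + 25 = 0 ⇒ r = ±5i, so y_h = C₁cos(5x) + C₂sin(5x).
Try constant y_p = A; plug in: 25A = 9 ⇒ A = 9/25.
General solution: y = C₁cos(5x) + C₂sin(5x) + 9/25.


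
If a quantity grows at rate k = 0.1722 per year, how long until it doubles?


Exponential growth: P(t) = P₀ e^(0.1722t). Set P(t)/P₀ = 2: e^(0.1722t) = 2.
Solve: t = ln(2)/0.1722 ≈ 4.03 years.


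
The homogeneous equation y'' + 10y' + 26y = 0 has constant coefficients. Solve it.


Characteristic equation: r² + 10r + 26 = 0.
Discriminant is negative; roots r = -5 ± 1i (complex conjugate pair).
General solution uses e^(α x)(C₁ cos(β x) + C₂ sin(β x)): y = e^(-5x)(C₁cos(x) + C₂sin(x)).


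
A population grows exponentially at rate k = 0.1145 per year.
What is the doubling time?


Exponential growth: P(t) = P₀ e^(0.1145t). Set P(t)/P₀ = 2: e^(0.1145t) = 2.
Solve: t = ln(2)/0.1145 ≈ 6.05 years.


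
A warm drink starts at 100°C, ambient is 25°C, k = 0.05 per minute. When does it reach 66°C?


From T(t) = T_a + (T₀ - T_a)e^(-kt), set T(t) = 66:
(66 - 25) / (100 - 25) = e^(-0.05t), so t = -ln(0.547)/0.05 ≈ 12.1 minutes.


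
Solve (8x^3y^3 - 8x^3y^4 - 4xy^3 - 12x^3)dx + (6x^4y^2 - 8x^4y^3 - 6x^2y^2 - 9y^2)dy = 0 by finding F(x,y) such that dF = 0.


Check exactness: ∂M/∂y = 24x^3y^2 - 32x^3y^3 - 12xy^2 and ∂N/∂x = 24x^3y^2 - 32x^3y^3 - 12xy^2; equal, so the equation is exact.
Integrate M with respect to x (treating y as constant): ∫M dx = 2x^4y^3 - 2x^4y^4 - 2x^2y^3 - 3x^4 + h(y).
Differentiate w.r.t. y and set equal to N: the x-dependent terms already match, leaving h'(y) = -9y^2. Integrate: h(y) = -3y^3.
So F(x,y) = 2x^4y^3 - 2x^4y^4 - 2x^2y^3 - 3y^3 - 3x^4.
General solution: 2x^4y^3 - 2x^4y^4 - 2x^2y^3 - 3y^3 - 3x^4 = C.


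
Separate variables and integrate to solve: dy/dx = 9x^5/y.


Separate variables: y dy = 9x^5 dx.
Integrate both sides: y²/2 = (3/2)x^6 + C₀.
Multiply by 2: y² = 3x^6 + C.


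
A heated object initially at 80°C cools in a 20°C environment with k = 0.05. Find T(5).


Newton's law: dT/dt = -k(T - T_a) has solution T(t) = T_a + (T₀ - T_a)e^(-kt).
Plug in T_a = 20, T₀ = 80, k = 0.05, t = 5: T(5) = 20 + (60)e^(-0.25) ≈ 66.7°C.


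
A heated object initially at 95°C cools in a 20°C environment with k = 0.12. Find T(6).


Newton's law: dT/dt = -k(T - T_a) has solution T(t) = T_a + (T₀ - T_a)e^(-kt).
Plug in T_a = 20, T₀ = 95, k = 0.12, t = 6: T(6) = 20 + (75)e^(-0.72) ≈ 56.5°C.


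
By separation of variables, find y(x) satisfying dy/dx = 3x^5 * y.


Separate variables: dy/y = 3x^5 dx.
Integrate: ln|y| = (1/2)x^6 + C₀.
Exponentiate: y = Ce^((1/2)x^6).


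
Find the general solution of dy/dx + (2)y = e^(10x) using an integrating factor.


P(x) = 2 ⇒ μ = e^(2x).
(μ y)' = e^(12x) ⇒ μ y = e^(12x)/12 + C.
Divide by μ: y = (1/12)e^(10x) + Ce^(-2x).


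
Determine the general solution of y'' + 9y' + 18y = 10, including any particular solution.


Characteristic roots of r² + 9r + 18 = 0 are -3, -6.
y_h = C₁e^(-3x) + C₂e^(-6x).
Constant forcing; try y_p = A. Then 18A = 10 ⇒ A = 5/9.
General solution: y = C₁e^(-3x) + C₂e^(-6x) + 5/9.


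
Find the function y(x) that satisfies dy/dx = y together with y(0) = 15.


General solution of y' = y is y = Ce^(x).
Apply y(0) = 15: C = 15.
Particular solution: y = 15e^(x).


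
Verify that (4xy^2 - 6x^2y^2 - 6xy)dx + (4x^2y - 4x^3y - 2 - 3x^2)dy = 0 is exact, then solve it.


Check exactness: ∂M/∂y = 8xy - 12x^2y - 6x and ∂N/∂x = 8xy - 12x^2y - 6x; equal, so the equation is exact.
Integrate M with respect to x (treating y as constant): ∫M dx = 2x^2y^2 - 2x^3y^2 - 3x^2y + h(y).
Differentiate w.r.t. y and set equal to N: the x-dependent terms already match, leaving h'(y) = -2. Integrate: h(y) = -2y.
So F(x,y) = 2x^2y^2 - 2x^3y^2 - 2y - 3x^2y.
General solution: 2x^2y^2 - 2x^3y^2 - 2y - 3x^2y = C.


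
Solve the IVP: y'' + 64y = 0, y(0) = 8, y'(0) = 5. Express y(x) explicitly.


Characteristic roots of r² + 64 = 0 are ±8i, so y = C₁cos(8x) + C₂sin(8x).
Apply y(0) = 8: C₁ = 8. Differentiate and apply y'(0) = 5: 8·C₂ = 5, so C₂ = 5/8.
Particular solution: y = 8cos(8x) + (5/8)sin(8x).


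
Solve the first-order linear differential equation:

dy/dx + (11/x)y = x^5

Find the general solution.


P(x) = 11/x ⇒ μ = x^11.
(x^11 y)' = x^16 ⇒ x^11 y = x^17/(17) + C.
Solve for y: y = (1/17)x^6 + C/x^11.


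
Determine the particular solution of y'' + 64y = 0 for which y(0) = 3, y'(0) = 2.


Characteristic roots of r² + 64 = 0 are ±8i, so y = C₁cos(8x) + C₂sin(8x).
Apply y(0) = 3: C₁ = 3. Differentiate and apply y'(0) = 2: 8·C₂ = 2, so C₂ = 1/4.
Particular solution: y = 3cos(8x) + (1/4)sin(8x).


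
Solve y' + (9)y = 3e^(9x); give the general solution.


P(x) = 9 ⇒ μ = e^(9x).
(μ y)' = 3e^(18x) ⇒ μ y = (3/18)e^(18x) + C.
Divide by μ: y = (1/6)e^(9x) + Ce^(-9x).


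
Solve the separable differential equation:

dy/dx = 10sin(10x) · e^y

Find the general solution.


Separate: e^(-y) dy = 10sin(10x) dx.
Integrate: -e^(-y) = -cos(10x) + C₀.
Rearrange: e^(-y) = cos(10x) + C.


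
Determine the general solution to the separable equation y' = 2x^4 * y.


Separate variables: dy/y = 2x^4 dx.
Integrate: ln|y| = (2/5)x^5 + C₀.
Exponentiate: y = Ce^((2/5)x^5).


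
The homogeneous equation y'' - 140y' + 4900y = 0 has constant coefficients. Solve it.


Characteristic equation: r² - 140r + 4900 = 0, i.e. (r - 70)² = 0.
Repeated root r = 70; include an x factor for the second linearly independent solution.
General solution: y = (C₁ + C₂x)e^(70x).


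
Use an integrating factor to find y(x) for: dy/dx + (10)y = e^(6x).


P(x) = 10 ⇒ μ = e^(10x).
(μ y)' = e^(16x) ⇒ μ y = e^(16x)/16 + C.
Divide by μ: y = (1/16)e^(6x) + Ce^(-10x).


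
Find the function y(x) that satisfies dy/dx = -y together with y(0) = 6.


General solution of y' = -y is y = Ce^(-x).
Apply y(0) = 6: C = 6.
Particular solution: y = 6e^(-x).


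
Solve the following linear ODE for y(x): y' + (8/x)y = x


P(x) = 8/x ⇒ μ = x^8.
(x^8 y)' = x^9 ⇒ x^8 y = x^10/(10) + C.
Solve for y: y = (1/10)x^2 + C/x^8.


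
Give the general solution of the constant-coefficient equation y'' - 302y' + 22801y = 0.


Characteristic equation: r² - 302r + 22801 = 0, i.e. (r - 151)² = 0.
Repeated root r = 151; include an x factor for the second linearly independent solution.
General solution: y = (C₁ + C₂x)e^(151x).


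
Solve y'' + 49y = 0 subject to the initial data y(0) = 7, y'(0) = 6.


Characteristic roots of r² + 49 = 0 are ±7i, so y = C₁cos(7x) + C₂sin(7x).
Apply y(0) = 7: C₁ = 7. Differentiate and apply y'(0) = 6: 7·C₂ = 6, so C₂ = 6/7.
Particular solution: y = 7cos(7x) + (6/7)sin(7x).


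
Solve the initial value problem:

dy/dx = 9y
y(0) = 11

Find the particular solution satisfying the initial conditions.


General solution of y' = 9y is y = Ce^(9x).
Apply y(0) = 11: C = 11.
Particular solution: y = 11e^(9x).


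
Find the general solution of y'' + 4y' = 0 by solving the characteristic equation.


Characteristic equation: r² + 4r = 0.
Factor: (r + 4)(r - 0) = 0 ⇒ r = -4, 0 (distinct real).
General solution: y = C₁e^(-4x) + C₂.


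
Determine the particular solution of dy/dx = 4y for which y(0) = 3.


General solution of y' = 4y is y = Ce^(4x).
Apply y(0) = 3: C = 3.
Particular solution: y = 3e^(4x).


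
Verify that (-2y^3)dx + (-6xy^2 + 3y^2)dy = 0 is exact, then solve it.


Check exactness: ∂M/∂y = -6y^2 and ∂N/∂x = -6y^2; equal, so the equation is exact.
Integrate M with respect to x (treating y as constant): ∫M dx = -2xy^3 + h(y).
Differentiate w.r.t. y and set equal to N: the x-dependent terms already match, leaving h'(y) = 3y^2. Integrate: h(y) = y^3.
So F(x,y) = -2xy^3 + y^3.
General solution: -2xy^3 + y^3 = C.


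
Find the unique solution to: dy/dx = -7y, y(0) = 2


General solution of y' = -7y is y = Ce^(-7x).
Apply y(0) = 2: C = 2.
Particular solution: y = 2e^(-7x).


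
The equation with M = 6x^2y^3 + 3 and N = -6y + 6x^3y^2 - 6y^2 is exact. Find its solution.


Check exactness: ∂M/∂y = 18x^2y^2 and ∂N/∂x = 18x^2y^2; equal, so the equation is exact.
Integrate M with respect to x (treating y as constant): ∫M dx = 2x^3y^3 + 3x + h(y).
Differentiate w.r.t. y and set equal to N: the x-dependent terms already match, leaving h'(y) = -6y - 6y^2. Integrate: h(y) = -3y^2 - 2y^3.
So F(x,y) = -3y^2 + 2x^3y^3 - 2y^3 + 3x.
General solution: -3y^2 + 2x^3y^3 - 2y^3 + 3x = C.


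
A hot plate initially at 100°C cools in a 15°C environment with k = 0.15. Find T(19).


Newton's law: dT/dt = -k(T - T_a) has solution T(t) = T_a + (T₀ - T_a)e^(-kt).
Plug in T_a = 15, T₀ = 100, k = 0.15, t = 19: T(19) = 15 + (85)e^(-2.85) ≈ 19.9°C.


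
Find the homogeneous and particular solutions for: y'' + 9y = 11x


Homogeneous: r² + 9 = 0 ⇒ r = ±3i, y_h = C₁cos(3x) + C₂sin(3x).
Polynomial forcing; try y_p = Ax + B. Then y_p'' + 9 y_p = 9(Ax + B) = 11x, so B = 0 and A = 11/9.
General solution: y = C₁cos(3x) + C₂sin(3x) + (11/9)x.


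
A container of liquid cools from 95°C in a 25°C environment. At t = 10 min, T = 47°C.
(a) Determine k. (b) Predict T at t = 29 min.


Newton's law: T(t) = T_a + (T₀ - T_a)e^(-kt).
(a) Use T(10) = 47: (47 - 25)/(95 - 25) = e^(-k·10), so k = -ln(0.314)/10 ≈ 0.1157.
(b) Apply k to t = 29: T(29) = 25 + (70)e^(-3.357) ≈ 27.4°C.


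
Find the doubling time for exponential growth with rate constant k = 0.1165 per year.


Exponential growth: P(t) = P₀ e^(0.1165t). Set P(t)/P₀ = 2: e^(0.1165t) = 2.
Solve: t = ln(2)/0.1165 ≈ 5.95 years.


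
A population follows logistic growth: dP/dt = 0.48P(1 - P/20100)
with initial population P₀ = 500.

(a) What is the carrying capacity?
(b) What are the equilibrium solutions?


Logistic ODE dP/dt = 0.48P(1 - P/20100) has equilibria where dP/dt = 0, i.e. P = 0 or P = 20100.
The coefficient (1 - P/K) = 0 when P = K, identifying K = 20100 as the carrying capacity.
(a) K = 20100; (b) equilibria P = 0 and P = 20100.


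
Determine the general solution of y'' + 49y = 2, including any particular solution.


Homogeneous part: r² + 49 = 0 ⇒ r = ±7i, so y_h = C₁cos(7x) + C₂sin(7x).
Try constant y_p = A; plug in: 49A = 2 ⇒ A = 2/49.
General solution: y = C₁cos(7x) + C₂sin(7x) + 2/49.


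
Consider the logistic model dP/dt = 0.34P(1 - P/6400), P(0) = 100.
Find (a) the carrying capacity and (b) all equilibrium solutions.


Logistic ODE dP/dt = 0.34P(1 - P/6400) has equilibria where dP/dt = 0, i.e. P = 0 or P = 6400.
The coefficient (1 - P/K) = 0 when P = K, identifying K = 6400 as the carrying capacity.
(a) K = 6400; (b) equilibria P = 0 and P = 6400.


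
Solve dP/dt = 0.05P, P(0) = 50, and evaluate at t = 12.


The ODE dP/dt = 0.05P has solution P(t) = P(0)e^(0.05t).
Substitute P(0) = 50 and t = 12: P(12) = 50 e^(0.60) ≈ 91.


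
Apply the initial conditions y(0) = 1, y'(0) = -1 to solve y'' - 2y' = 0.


Characteristic roots of r² - 2r = 0 are 2, 0.
General solution y = c₁ e^(2x) + c₂.
Apply y(0) = 1: c₁ + c₂ = 1. Apply y'(0) = -1: 2 c₁ + 0 c₂ = -1.
Solve: c₁ = -1/2, c₂ = 3/2.
Particular solution: y = -(1/2)e^(2x) + 3/2.


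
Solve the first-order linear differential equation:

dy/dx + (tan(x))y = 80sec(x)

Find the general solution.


P(x) = tan(x) ⇒ μ = e^(∫tan(x)dx) = sec(x).
(sec(x) y)' = 80sec²(x) ⇒ sec(x) y = 80tan(x) + C.
Multiply by cos(x): y = 80sin(x) + C·cos(x).


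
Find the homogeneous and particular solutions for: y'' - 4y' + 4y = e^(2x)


Characteristic polynomial (r - 2)² = 0; repeated root r = 2.
y_h = (C₁ + C₂x)e^(2x). Forcing matches the repeated root (resonance), so try y_p = Ax² e^(2x).
Substitute and solve for A: 2A = 1, so A = 1/2.
General solution: y = (C₁ + C₂x + (1/2)x²)e^(2x).


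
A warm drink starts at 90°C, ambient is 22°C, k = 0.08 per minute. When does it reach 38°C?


From T(t) = T_a + (T₀ - T_a)e^(-kt), set T(t) = 38:
(38 - 22) / (90 - 22) = e^(-0.08t), so t = -ln(0.235)/0.08 ≈ 18.1 minutes.


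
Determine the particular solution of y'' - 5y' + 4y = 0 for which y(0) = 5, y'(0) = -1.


Characteristic roots of r² - 5r + 4 = 0 are 4, 1.
General solution y = c₁ e^(4x) + c₂ e^(x).
Apply y(0) = 5: c₁ + c₂ = 5. Apply y'(0) = -1: 4 c₁ + 1 c₂ = -1.
Solve: c₁ = -2, c₂ = 7.
Particular solution: y = -2e^(4x) + 7e^(x).


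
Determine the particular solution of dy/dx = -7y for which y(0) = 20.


General solution of y' = -7y is y = Ce^(-7x).
Apply y(0) = 20: C = 20.
Particular solution: y = 20e^(-7x).


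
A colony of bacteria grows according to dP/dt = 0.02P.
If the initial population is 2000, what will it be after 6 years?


The ODE dP/dt = 0.02P has solution P(t) = P(0)e^(0.02t).
Substitute P(0) = 2000 and t = 6: P(6) = 2000 e^(0.12) ≈ 2255.


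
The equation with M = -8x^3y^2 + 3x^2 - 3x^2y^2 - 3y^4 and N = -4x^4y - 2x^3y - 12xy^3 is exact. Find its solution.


Check exactness: ∂M/∂y = -16x^3y - 6x^2y - 12y^3 and ∂N/∂x = -16x^3y - 6x^2y - 12y^3; equal, so the equation is exact.
Integrate M with respect to x (treating y as constant): ∫M dx = -2x^4y^2 + x^3 - x^3y^2 - 3xy^4 + h(y).
Differentiate w.r.t. y and set equal to N: all terms match, so h'(y) = 0 and h is a constant absorbed into C.
General solution: -2x^4y^2 + x^3 - x^3y^2 - 3xy^4 = C.


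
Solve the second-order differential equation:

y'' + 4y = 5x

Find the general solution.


Homogeneous: r² + 4 = 0 ⇒ r = ±2i, y_h = C₁cos(2x) + C₂sin(2x).
Polynomial forcing; try y_p = Ax + B. Then y_p'' + 4 y_p = 4(Ax + B) = 5x, so B = 0 and A = 5/4.
General solution: y = C₁cos(2x) + C₂sin(2x) + (5/4)x.


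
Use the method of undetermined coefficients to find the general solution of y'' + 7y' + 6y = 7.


Characteristic roots of r² + 7r + 6 = 0 are -1, -6.
y_h = C₁e^(-x) + C₂e^(-6x).
Constant forcing; try y_p = A. Then 6A = 7 ⇒ A = 7/6.
General solution: y = C₁e^(-x) + C₂e^(-6x) + 7/6.


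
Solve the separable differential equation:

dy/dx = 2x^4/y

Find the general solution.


Separate variables: y dy = 2x^4 dx.
Integrate both sides: y²/2 = (2/5)x^5 + C₀.
Multiply by 2: y² = (4/5)x^5 + C.


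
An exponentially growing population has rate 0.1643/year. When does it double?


Exponential growth: P(t) = P₀ e^(0.1643t). Set P(t)/P₀ = 2: e^(0.1643t) = 2.
Solve: t = ln(2)/0.1643 ≈ 4.22 years.
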